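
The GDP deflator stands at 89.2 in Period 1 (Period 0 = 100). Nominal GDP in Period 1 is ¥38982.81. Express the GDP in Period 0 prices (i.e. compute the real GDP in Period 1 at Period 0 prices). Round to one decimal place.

Real = Nominal ÷ (Index/100) = 38982.81 ÷ (89.2/100)
     = 38982.81 ÷ 0.892 = 43702.7018

43702.7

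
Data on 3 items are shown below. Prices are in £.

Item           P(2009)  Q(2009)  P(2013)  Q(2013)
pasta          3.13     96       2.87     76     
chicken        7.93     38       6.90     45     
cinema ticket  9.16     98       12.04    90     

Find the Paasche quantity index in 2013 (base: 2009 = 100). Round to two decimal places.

93.86

Paasche quantity index uses current-period prices as weights.
ΣP(2013)·Q(2013) = 2.87×76 + 6.90×45 + 12.04×90 = 218.12 + 310.5 + 1083.6 = 1612.22
ΣP(2013)·Q(2009) = 2.87×96 + 6.90×38 + 12.04×98 = 275.52 + 262.2 + 1179.92 = 1717.64
Index = 1612.22 / 1717.64 × 100 = 93.8625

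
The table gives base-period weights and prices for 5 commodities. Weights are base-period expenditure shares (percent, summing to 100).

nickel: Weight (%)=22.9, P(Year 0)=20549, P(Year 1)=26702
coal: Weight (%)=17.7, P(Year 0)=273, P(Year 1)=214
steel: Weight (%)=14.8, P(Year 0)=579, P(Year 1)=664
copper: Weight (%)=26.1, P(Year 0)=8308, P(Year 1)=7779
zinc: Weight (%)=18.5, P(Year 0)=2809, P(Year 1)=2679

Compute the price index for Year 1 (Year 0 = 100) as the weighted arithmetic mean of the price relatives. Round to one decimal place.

102.7

nickel: 22.9 × (26702/20549) = 22.9 × 1.299431 = 29.7570
coal: 17.7 × (214/273) = 17.7 × 0.783883 = 13.8747
steel: 14.8 × (664/579) = 14.8 × 1.146805 = 16.9727
copper: 26.1 × (7779/8308) = 26.1 × 0.936326 = 24.4381
zinc: 18.5 × (2679/2809) = 18.5 × 0.953720 = 17.6438
Index = Σ wᵢ·(p₁ᵢ/p₀ᵢ) = 29.7570 + 13.8747 + 16.9727 + 24.4381 + 17.6438 = 102.6863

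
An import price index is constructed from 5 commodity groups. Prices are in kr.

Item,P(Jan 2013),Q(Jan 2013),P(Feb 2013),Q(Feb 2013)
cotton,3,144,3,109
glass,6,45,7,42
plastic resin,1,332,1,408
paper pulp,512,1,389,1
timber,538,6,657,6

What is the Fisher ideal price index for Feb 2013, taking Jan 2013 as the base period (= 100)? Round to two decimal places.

113.36

Laspeyres component (base-period weights):
ΣP(Feb 2013)Q(Jan 2013) = 3×144 + 7×45 + 1×332 + 389×1 + 657×6 = 432 + 315 + 332 + 389 + 3942 = 5410
ΣP(Jan 2013)Q(Jan 2013) = 3×144 + 6×45 + 1×332 + 512×1 + 538×6 = 432 + 270 + 332 + 512 + 3228 = 4774
L = 5410 / 4774 × 100 = 113.3222
Paasche component (current-period weights):
ΣP(Feb 2013)Q(Feb 2013) = 3×109 + 7×42 + 1×408 + 389×1 + 657×6 = 327 + 294 + 408 + 389 + 3942 = 5360
ΣP(Jan 2013)Q(Feb 2013) = 3×109 + 6×42 + 1×408 + 512×1 + 538×6 = 327 + 252 + 408 + 512 + 3228 = 4727
P = 5360 / 4727 × 100 = 113.3912
Fisher = √(L × P) = √(113.3222 × 113.3912) = 113.3567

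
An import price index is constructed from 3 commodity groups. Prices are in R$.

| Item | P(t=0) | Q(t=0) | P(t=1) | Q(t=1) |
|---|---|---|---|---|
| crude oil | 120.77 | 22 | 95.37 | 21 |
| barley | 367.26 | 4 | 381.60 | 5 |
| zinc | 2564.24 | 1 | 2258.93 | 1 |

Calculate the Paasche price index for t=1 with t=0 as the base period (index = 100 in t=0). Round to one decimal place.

Paasche price index uses current-period quantities as weights.
ΣP(t=1)·Q(t=1) = 95.37×21 + 381.60×5 + 2258.93×1 = 2002.77 + 1908 + 2258.93 = 6169.7
ΣP(t=0)·Q(t=1) = 120.77×21 + 367.26×5 + 2564.24×1 = 2536.17 + 1836.3 + 2564.24 = 6936.71
Index = 6169.7 / 6936.71 × 100 = 88.9427

88.9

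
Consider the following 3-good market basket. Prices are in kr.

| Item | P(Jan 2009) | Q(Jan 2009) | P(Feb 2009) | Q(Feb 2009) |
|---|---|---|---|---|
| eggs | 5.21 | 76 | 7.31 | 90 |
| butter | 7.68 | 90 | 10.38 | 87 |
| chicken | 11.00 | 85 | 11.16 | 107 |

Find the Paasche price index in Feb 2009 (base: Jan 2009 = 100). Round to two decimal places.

119.06

Paasche price index uses current-period quantities as weights.
ΣP(Feb 2009)·Q(Feb 2009) = 7.31×90 + 10.38×87 + 11.16×107 = 657.9 + 903.06 + 1194.12 = 2755.08
ΣP(Jan 2009)·Q(Feb 2009) = 5.21×90 + 7.68×87 + 11.00×107 = 468.9 + 668.16 + 1177 = 2314.06
Index = 2755.08 / 2314.06 × 100 = 119.0583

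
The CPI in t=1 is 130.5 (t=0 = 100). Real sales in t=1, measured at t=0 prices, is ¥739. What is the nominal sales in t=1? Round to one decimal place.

964.4

Nominal = Real × (Index/100) = 739 × (130.5/100)
        = 739 × 1.305 = 964.3950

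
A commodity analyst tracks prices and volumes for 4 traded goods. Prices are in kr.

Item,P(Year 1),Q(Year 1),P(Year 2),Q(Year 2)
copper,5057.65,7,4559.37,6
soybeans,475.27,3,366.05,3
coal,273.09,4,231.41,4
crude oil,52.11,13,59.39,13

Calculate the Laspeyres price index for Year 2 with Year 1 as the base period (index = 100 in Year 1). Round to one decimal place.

Laspeyres price index uses base-period quantities as weights.
ΣP(Year 2)·Q(Year 1) = 4559.37×7 + 366.05×3 + 231.41×4 + 59.39×13 = 31915.59 + 1098.15 + 925.64 + 772.07 = 34711.45
ΣP(Year 1)·Q(Year 1) = 5057.65×7 + 475.27×3 + 273.09×4 + 52.11×13 = 35403.55 + 1425.81 + 1092.36 + 677.43 = 38599.15
Index = 34711.45 / 38599.15 × 100 = 89.9280

89.9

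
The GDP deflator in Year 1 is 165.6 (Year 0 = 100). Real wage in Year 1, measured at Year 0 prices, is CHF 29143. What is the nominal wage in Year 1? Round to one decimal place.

Nominal = Real × (Index/100) = 29143 × (165.6/100)
        = 29143 × 1.656 = 48260.8080

48260.8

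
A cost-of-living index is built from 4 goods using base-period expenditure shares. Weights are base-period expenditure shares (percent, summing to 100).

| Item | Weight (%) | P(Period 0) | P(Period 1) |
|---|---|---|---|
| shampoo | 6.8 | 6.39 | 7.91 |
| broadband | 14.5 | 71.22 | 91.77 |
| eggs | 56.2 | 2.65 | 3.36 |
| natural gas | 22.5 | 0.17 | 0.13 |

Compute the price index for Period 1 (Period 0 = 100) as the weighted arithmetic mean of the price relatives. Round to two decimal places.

shampoo: 6.8 × (7.91/6.39) = 6.8 × 1.237872 = 8.4175
broadband: 14.5 × (91.77/71.22) = 14.5 × 1.288543 = 18.6839
eggs: 56.2 × (3.36/2.65) = 56.2 × 1.267925 = 71.2574
natural gas: 22.5 × (0.13/0.17) = 22.5 × 0.764706 = 17.2059
Index = Σ wᵢ·(p₁ᵢ/p₀ᵢ) = 8.4175 + 18.6839 + 71.2574 + 17.2059 = 115.5646

115.56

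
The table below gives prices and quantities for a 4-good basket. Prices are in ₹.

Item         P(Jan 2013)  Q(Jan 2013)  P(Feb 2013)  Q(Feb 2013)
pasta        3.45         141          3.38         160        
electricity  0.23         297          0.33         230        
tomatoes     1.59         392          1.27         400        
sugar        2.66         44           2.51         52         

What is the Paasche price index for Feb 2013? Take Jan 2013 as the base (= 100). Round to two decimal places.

91.01

Paasche price index uses current-period quantities as weights.
ΣP(Feb 2013)·Q(Feb 2013) = 3.38×160 + 0.33×230 + 1.27×400 + 2.51×52 = 540.8 + 75.9 + 508 + 130.52 = 1255.22
ΣP(Jan 2013)·Q(Feb 2013) = 3.45×160 + 0.23×230 + 1.59×400 + 2.66×52 = 552 + 52.9 + 636 + 138.32 = 1379.22
Index = 1255.22 / 1379.22 × 100 = 91.0094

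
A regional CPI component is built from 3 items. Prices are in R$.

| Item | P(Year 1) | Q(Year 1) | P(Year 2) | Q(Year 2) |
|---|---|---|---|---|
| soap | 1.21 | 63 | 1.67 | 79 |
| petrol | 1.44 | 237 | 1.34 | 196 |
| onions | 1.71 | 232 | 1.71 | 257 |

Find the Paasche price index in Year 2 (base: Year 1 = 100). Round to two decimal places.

Paasche price index uses current-period quantities as weights.
ΣP(Year 2)·Q(Year 2) = 1.67×79 + 1.34×196 + 1.71×257 = 131.93 + 262.64 + 439.47 = 834.04
ΣP(Year 1)·Q(Year 2) = 1.21×79 + 1.44×196 + 1.71×257 = 95.59 + 282.24 + 439.47 = 817.3
Index = 834.04 / 817.3 × 100 = 102.0482

102.05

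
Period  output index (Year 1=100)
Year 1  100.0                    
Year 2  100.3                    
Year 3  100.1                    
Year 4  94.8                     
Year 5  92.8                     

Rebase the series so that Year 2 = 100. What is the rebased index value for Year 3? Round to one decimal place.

Rebased(Year 3) = 100.1 / 100.3 × 100 = 99.8006

99.8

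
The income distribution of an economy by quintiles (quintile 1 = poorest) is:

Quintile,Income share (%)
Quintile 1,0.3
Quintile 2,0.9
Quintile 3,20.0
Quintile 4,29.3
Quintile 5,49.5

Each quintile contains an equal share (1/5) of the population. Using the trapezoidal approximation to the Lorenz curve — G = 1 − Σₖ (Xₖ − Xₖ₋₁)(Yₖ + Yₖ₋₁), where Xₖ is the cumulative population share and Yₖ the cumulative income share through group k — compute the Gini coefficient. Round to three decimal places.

Cumulative income shares Yₖ: 0.0030, 0.0120, 0.2120, 0.5050, 1.0000
Σ (Xₖ−Xₖ₋₁)(Yₖ+Yₖ₋₁) = (1/5)(0.0030+0.0000) + (1/5)(0.0120+0.0030) + (1/5)(0.2120+0.0120) + (1/5)(0.5050+0.2120) + (1/5)(1.0000+0.5050)
  = 0.0006 + 0.0030 + 0.0448 + 0.1434 + 0.3010 = 0.4928
G = 1 − 0.4928 = 0.5072

0.507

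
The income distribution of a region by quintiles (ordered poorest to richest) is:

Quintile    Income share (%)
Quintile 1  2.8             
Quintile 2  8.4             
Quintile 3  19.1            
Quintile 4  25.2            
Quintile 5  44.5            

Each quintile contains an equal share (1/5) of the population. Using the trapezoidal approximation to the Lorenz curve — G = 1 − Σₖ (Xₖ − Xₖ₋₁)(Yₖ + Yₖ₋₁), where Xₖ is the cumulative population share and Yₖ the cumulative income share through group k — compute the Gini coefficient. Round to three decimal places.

Cumulative income shares Yₖ: 0.0280, 0.1120, 0.3030, 0.5550, 1.0000
Σ (Xₖ−Xₖ₋₁)(Yₖ+Yₖ₋₁) = (1/5)(0.0280+0.0000) + (1/5)(0.1120+0.0280) + (1/5)(0.3030+0.1120) + (1/5)(0.5550+0.3030) + (1/5)(1.0000+0.5550)
  = 0.0056 + 0.0280 + 0.0830 + 0.1716 + 0.3110 = 0.5992
G = 1 − 0.5992 = 0.4008

0.401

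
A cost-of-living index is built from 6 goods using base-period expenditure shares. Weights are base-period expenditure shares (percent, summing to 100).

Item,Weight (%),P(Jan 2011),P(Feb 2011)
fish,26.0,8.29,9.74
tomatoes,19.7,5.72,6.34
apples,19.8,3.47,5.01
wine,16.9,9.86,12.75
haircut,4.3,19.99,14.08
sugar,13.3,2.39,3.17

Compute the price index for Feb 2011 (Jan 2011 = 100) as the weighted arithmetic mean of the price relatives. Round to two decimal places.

123.49

fish: 26.0 × (9.74/8.29) = 26.0 × 1.174910 = 30.5476
tomatoes: 19.7 × (6.34/5.72) = 19.7 × 1.108392 = 21.8353
apples: 19.8 × (5.01/3.47) = 19.8 × 1.443804 = 28.5873
wine: 16.9 × (12.75/9.86) = 16.9 × 1.293103 = 21.8534
haircut: 4.3 × (14.08/19.99) = 4.3 × 0.704352 = 3.0287
sugar: 13.3 × (3.17/2.39) = 13.3 × 1.326360 = 17.6406
Index = Σ wᵢ·(p₁ᵢ/p₀ᵢ) = 30.5476 + 21.8353 + 28.5873 + 21.8534 + 3.0287 + 17.6406 = 123.4930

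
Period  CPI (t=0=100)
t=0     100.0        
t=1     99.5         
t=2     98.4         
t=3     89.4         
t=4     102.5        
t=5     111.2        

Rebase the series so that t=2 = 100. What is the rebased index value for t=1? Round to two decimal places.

Rebased(t=1) = 99.5 / 98.4 × 100 = 101.1179

101.12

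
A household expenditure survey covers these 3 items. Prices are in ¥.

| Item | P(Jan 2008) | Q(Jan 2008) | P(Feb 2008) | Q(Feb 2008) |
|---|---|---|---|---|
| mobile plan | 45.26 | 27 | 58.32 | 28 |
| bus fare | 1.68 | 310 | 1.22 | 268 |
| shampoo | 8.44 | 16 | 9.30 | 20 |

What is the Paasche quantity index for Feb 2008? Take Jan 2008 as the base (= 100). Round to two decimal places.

Paasche quantity index uses current-period prices as weights.
ΣP(Feb 2008)·Q(Feb 2008) = 58.32×28 + 1.22×268 + 9.30×20 = 1632.96 + 326.96 + 186 = 2145.92
ΣP(Feb 2008)·Q(Jan 2008) = 58.32×27 + 1.22×310 + 9.30×16 = 1574.64 + 378.2 + 148.8 = 2101.64
Index = 2145.92 / 2101.64 × 100 = 102.1069

102.11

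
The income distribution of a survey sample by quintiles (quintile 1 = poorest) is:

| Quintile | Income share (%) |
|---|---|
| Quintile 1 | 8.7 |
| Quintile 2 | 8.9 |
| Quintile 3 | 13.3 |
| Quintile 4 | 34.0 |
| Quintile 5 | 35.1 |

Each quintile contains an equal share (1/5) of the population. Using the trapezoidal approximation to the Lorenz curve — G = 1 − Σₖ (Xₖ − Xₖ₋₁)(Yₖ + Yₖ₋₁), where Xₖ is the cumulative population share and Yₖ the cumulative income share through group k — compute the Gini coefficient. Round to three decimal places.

Cumulative income shares Yₖ: 0.0870, 0.1760, 0.3090, 0.6490, 1.0000
Σ (Xₖ−Xₖ₋₁)(Yₖ+Yₖ₋₁) = (1/5)(0.0870+0.0000) + (1/5)(0.1760+0.0870) + (1/5)(0.3090+0.1760) + (1/5)(0.6490+0.3090) + (1/5)(1.0000+0.6490)
  = 0.0174 + 0.0526 + 0.0970 + 0.1916 + 0.3298 = 0.6884
G = 1 − 0.6884 = 0.3116

0.312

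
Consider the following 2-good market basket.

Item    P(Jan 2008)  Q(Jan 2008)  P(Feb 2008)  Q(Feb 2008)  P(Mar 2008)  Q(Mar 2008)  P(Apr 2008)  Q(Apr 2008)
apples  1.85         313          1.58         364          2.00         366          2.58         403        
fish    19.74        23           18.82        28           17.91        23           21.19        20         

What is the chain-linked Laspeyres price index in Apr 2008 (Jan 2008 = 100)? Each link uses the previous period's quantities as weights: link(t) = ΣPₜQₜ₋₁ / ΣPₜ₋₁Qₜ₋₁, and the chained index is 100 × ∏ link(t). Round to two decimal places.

125.34

Link Jan 2008→Feb 2008:
ΣP(Feb 2008)Q(Jan 2008) = 1.58×313 + 18.82×23 = 494.54 + 432.86 = 927.4
ΣP(Jan 2008)Q(Jan 2008) = 1.85×313 + 19.74×23 = 579.05 + 454.02 = 1033.07
link = 927.4/1033.07 = 0.897713
Link Feb 2008→Mar 2008:
ΣP(Mar 2008)Q(Feb 2008) = 2.00×364 + 17.91×28 = 728 + 501.48 = 1229.48
ΣP(Feb 2008)Q(Feb 2008) = 1.58×364 + 18.82×28 = 575.12 + 526.96 = 1102.08
link = 1229.48/1102.08 = 1.115600
Link Mar 2008→Apr 2008:
ΣP(Apr 2008)Q(Mar 2008) = 2.58×366 + 21.19×23 = 944.28 + 487.37 = 1431.65
ΣP(Mar 2008)Q(Mar 2008) = 2.00×366 + 17.91×23 = 732 + 411.93 = 1143.93
link = 1431.65/1143.93 = 1.251519
Chained index = 100 × 0.897713 × 1.115600 × 1.251519 = 125.3381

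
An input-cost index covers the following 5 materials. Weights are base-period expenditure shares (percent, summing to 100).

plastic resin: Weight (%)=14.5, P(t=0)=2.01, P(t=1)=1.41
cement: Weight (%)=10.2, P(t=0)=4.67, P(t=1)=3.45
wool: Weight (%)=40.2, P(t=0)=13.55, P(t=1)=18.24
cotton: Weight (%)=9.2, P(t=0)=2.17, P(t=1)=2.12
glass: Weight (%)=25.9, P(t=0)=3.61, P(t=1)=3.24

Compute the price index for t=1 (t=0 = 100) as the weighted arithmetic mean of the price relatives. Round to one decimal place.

104.1

plastic resin: 14.5 × (1.41/2.01) = 14.5 × 0.701493 = 10.1716
cement: 10.2 × (3.45/4.67) = 10.2 × 0.738758 = 7.5353
wool: 40.2 × (18.24/13.55) = 40.2 × 1.346125 = 54.1142
cotton: 9.2 × (2.12/2.17) = 9.2 × 0.976959 = 8.9880
glass: 25.9 × (3.24/3.61) = 25.9 × 0.897507 = 23.2454
Index = Σ wᵢ·(p₁ᵢ/p₀ᵢ) = 10.1716 + 7.5353 + 54.1142 + 8.9880 + 23.2454 = 104.0547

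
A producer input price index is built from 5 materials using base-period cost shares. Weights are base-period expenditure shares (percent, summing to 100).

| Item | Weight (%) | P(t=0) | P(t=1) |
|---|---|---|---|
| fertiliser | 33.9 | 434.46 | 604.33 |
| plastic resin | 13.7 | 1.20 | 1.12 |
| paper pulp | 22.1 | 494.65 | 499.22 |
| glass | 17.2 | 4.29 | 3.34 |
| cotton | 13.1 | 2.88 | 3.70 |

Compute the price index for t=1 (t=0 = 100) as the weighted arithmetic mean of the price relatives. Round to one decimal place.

fertiliser: 33.9 × (604.33/434.46) = 33.9 × 1.390991 = 47.1546
plastic resin: 13.7 × (1.12/1.20) = 13.7 × 0.933333 = 12.7867
paper pulp: 22.1 × (499.22/494.65) = 22.1 × 1.009239 = 22.3042
glass: 17.2 × (3.34/4.29) = 17.2 × 0.778555 = 13.3911
cotton: 13.1 × (3.70/2.88) = 13.1 × 1.284722 = 16.8299
Index = Σ wᵢ·(p₁ᵢ/p₀ᵢ) = 47.1546 + 12.7867 + 22.3042 + 13.3911 + 16.8299 = 112.4664

112.5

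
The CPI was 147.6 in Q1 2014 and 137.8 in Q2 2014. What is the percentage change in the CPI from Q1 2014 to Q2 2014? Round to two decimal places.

-6.64%

Change = (137.8 − 147.6) / 147.6 × 100
       = -9.8 / 147.6 × 100 = -6.6396%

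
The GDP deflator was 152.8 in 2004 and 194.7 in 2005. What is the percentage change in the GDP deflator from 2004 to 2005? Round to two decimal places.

27.42%

Change = (194.7 − 152.8) / 152.8 × 100
       = 41.9 / 152.8 × 100 = 27.4215%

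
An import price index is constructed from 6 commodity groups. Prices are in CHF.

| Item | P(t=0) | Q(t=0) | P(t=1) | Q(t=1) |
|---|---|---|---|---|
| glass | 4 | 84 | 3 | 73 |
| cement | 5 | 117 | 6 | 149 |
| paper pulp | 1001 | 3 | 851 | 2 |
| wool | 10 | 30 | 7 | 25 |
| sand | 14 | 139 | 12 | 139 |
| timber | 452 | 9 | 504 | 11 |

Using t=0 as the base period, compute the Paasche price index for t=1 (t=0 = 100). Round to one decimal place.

100.0

Paasche price index uses current-period quantities as weights.
ΣP(t=1)·Q(t=1) = 3×73 + 6×149 + 851×2 + 7×25 + 12×139 + 504×11 = 219 + 894 + 1702 + 175 + 1668 + 5544 = 10202
ΣP(t=0)·Q(t=1) = 4×73 + 5×149 + 1001×2 + 10×25 + 14×139 + 452×11 = 292 + 745 + 2002 + 250 + 1946 + 4972 = 10207
Index = 10202 / 10207 × 100 = 99.9510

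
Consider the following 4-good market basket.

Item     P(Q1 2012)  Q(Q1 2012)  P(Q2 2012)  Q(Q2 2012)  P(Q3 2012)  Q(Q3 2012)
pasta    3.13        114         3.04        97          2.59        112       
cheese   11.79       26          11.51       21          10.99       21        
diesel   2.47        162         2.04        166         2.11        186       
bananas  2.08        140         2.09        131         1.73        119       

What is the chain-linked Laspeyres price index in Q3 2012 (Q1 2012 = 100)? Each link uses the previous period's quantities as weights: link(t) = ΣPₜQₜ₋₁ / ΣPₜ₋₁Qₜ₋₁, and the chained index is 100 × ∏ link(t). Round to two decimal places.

Link Q1 2012→Q2 2012:
ΣP(Q2 2012)Q(Q1 2012) = 3.04×114 + 11.51×26 + 2.04×162 + 2.09×140 = 346.56 + 299.26 + 330.48 + 292.6 = 1268.9
ΣP(Q1 2012)Q(Q1 2012) = 3.13×114 + 11.79×26 + 2.47×162 + 2.08×140 = 356.82 + 306.54 + 400.14 + 291.2 = 1354.7
link = 1268.9/1354.7 = 0.936665
Link Q2 2012→Q3 2012:
ΣP(Q3 2012)Q(Q2 2012) = 2.59×97 + 10.99×21 + 2.11×166 + 1.73×131 = 251.23 + 230.79 + 350.26 + 226.63 = 1058.91
ΣP(Q2 2012)Q(Q2 2012) = 3.04×97 + 11.51×21 + 2.04×166 + 2.09×131 = 294.88 + 241.71 + 338.64 + 273.79 = 1149.02
link = 1058.91/1149.02 = 0.921577
Chained index = 100 × 0.936665 × 0.921577 = 86.3209

86.32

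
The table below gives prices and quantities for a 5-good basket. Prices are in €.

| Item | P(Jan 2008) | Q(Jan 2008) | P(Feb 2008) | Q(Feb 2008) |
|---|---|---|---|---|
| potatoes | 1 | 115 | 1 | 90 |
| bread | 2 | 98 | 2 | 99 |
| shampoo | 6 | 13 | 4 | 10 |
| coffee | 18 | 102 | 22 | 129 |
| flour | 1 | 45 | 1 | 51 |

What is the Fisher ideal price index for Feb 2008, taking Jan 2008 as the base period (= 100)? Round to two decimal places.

Laspeyres component (base-period weights):
ΣP(Feb 2008)Q(Jan 2008) = 1×115 + 2×98 + 4×13 + 22×102 + 1×45 = 115 + 196 + 52 + 2244 + 45 = 2652
ΣP(Jan 2008)Q(Jan 2008) = 1×115 + 2×98 + 6×13 + 18×102 + 1×45 = 115 + 196 + 78 + 1836 + 45 = 2270
L = 2652 / 2270 × 100 = 116.8282
Paasche component (current-period weights):
ΣP(Feb 2008)Q(Feb 2008) = 1×90 + 2×99 + 4×10 + 22×129 + 1×51 = 90 + 198 + 40 + 2838 + 51 = 3217
ΣP(Jan 2008)Q(Feb 2008) = 1×90 + 2×99 + 6×10 + 18×129 + 1×51 = 90 + 198 + 60 + 2322 + 51 = 2721
P = 3217 / 2721 × 100 = 118.2286
Fisher = √(L × P) = √(116.8282 × 118.2286) = 117.5263

117.53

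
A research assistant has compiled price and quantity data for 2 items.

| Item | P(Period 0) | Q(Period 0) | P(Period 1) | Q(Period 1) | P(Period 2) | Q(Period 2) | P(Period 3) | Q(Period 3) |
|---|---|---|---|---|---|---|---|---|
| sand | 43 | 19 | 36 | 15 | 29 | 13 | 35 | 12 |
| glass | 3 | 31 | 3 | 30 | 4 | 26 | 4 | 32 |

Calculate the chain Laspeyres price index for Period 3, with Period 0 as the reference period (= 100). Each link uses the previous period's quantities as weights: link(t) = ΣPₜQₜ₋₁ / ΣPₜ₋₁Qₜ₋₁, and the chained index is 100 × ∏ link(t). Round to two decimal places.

87.42

Link Period 0→Period 1:
ΣP(Period 1)Q(Period 0) = 36×19 + 3×31 = 684 + 93 = 777
ΣP(Period 0)Q(Period 0) = 43×19 + 3×31 = 817 + 93 = 910
link = 777/910 = 0.853846
Link Period 1→Period 2:
ΣP(Period 2)Q(Period 1) = 29×15 + 4×30 = 435 + 120 = 555
ΣP(Period 1)Q(Period 1) = 36×15 + 3×30 = 540 + 90 = 630
link = 555/630 = 0.880952
Link Period 2→Period 3:
ΣP(Period 3)Q(Period 2) = 35×13 + 4×26 = 455 + 104 = 559
ΣP(Period 2)Q(Period 2) = 29×13 + 4×26 = 377 + 104 = 481
link = 559/481 = 1.162162
Chained index = 100 × 0.853846 × 0.880952 × 1.162162 = 87.4176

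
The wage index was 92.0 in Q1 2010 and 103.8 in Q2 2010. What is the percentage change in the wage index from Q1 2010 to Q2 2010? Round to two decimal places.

Change = (103.8 − 92.0) / 92.0 × 100
       = 11.8 / 92.0 × 100 = 12.8261%

12.83%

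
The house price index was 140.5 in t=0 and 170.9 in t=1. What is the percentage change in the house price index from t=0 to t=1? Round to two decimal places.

Change = (170.9 − 140.5) / 140.5 × 100
       = 30.4 / 140.5 × 100 = 21.6370%

21.64%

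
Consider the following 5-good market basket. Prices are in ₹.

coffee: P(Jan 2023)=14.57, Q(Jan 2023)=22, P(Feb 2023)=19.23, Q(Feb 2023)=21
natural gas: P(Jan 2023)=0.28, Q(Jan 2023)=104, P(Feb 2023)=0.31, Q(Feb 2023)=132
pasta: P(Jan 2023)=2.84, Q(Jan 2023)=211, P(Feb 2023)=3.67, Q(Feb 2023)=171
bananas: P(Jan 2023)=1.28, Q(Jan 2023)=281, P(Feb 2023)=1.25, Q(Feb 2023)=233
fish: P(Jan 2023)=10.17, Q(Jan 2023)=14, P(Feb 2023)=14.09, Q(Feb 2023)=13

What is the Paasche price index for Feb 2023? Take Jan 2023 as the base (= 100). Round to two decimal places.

Paasche price index uses current-period quantities as weights.
ΣP(Feb 2023)·Q(Feb 2023) = 19.23×21 + 0.31×132 + 3.67×171 + 1.25×233 + 14.09×13 = 403.83 + 40.92 + 627.57 + 291.25 + 183.17 = 1546.74
ΣP(Jan 2023)·Q(Feb 2023) = 14.57×21 + 0.28×132 + 2.84×171 + 1.28×233 + 10.17×13 = 305.97 + 36.96 + 485.64 + 298.24 + 132.21 = 1259.02
Index = 1546.74 / 1259.02 × 100 = 122.8527

122.85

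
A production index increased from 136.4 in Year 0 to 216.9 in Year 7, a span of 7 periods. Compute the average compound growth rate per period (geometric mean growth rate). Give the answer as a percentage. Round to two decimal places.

Growth factor = (216.9/136.4)^(1/7) = (1.590176)^(1/7) = 1.068508
Growth rate = 1.068508 − 1 = 0.068508 = 6.8508%

6.85%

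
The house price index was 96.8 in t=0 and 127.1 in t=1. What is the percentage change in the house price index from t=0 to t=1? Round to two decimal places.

31.30%

Change = (127.1 − 96.8) / 96.8 × 100
       = 30.3 / 96.8 × 100 = 31.3017%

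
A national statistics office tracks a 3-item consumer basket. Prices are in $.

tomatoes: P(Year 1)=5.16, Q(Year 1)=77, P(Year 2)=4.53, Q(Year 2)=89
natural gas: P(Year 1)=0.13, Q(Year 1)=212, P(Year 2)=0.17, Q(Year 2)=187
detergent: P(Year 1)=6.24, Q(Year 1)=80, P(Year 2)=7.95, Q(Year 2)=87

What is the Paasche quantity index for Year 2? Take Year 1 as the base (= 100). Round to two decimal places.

110.36

Paasche quantity index uses current-period prices as weights.
ΣP(Year 2)·Q(Year 2) = 4.53×89 + 0.17×187 + 7.95×87 = 403.17 + 31.79 + 691.65 = 1126.61
ΣP(Year 2)·Q(Year 1) = 4.53×77 + 0.17×212 + 7.95×80 = 348.81 + 36.04 + 636 = 1020.85
Index = 1126.61 / 1020.85 × 100 = 110.3600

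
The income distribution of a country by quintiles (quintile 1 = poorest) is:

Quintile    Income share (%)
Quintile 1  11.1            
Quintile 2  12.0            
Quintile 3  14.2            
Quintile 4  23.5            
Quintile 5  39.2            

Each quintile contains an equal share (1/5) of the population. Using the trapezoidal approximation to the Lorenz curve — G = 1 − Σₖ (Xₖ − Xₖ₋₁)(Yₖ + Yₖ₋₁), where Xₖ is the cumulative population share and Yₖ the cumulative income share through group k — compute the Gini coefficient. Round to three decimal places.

0.271

Cumulative income shares Yₖ: 0.1110, 0.2310, 0.3730, 0.6080, 1.0000
Σ (Xₖ−Xₖ₋₁)(Yₖ+Yₖ₋₁) = (1/5)(0.1110+0.0000) + (1/5)(0.2310+0.1110) + (1/5)(0.3730+0.2310) + (1/5)(0.6080+0.3730) + (1/5)(1.0000+0.6080)
  = 0.0222 + 0.0684 + 0.1208 + 0.1962 + 0.3216 = 0.7292
G = 1 − 0.7292 = 0.2708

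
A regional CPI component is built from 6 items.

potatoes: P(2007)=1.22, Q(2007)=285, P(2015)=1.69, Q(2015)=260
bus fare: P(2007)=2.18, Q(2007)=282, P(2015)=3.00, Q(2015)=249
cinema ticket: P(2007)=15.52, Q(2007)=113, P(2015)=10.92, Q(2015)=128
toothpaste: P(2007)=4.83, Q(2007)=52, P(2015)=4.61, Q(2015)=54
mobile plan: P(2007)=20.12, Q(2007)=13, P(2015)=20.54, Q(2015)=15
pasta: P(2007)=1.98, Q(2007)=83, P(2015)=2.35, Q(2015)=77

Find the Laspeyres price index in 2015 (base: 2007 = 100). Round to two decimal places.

96.17

Laspeyres price index uses base-period quantities as weights.
ΣP(2015)·Q(2007) = 1.69×285 + 3.00×282 + 10.92×113 + 4.61×52 + 20.54×13 + 2.35×83 = 481.65 + 846 + 1233.96 + 239.72 + 267.02 + 195.05 = 3263.4
ΣP(2007)·Q(2007) = 1.22×285 + 2.18×282 + 15.52×113 + 4.83×52 + 20.12×13 + 1.98×83 = 347.7 + 614.76 + 1753.76 + 251.16 + 261.56 + 164.34 = 3393.28
Index = 3263.4 / 3393.28 × 100 = 96.1724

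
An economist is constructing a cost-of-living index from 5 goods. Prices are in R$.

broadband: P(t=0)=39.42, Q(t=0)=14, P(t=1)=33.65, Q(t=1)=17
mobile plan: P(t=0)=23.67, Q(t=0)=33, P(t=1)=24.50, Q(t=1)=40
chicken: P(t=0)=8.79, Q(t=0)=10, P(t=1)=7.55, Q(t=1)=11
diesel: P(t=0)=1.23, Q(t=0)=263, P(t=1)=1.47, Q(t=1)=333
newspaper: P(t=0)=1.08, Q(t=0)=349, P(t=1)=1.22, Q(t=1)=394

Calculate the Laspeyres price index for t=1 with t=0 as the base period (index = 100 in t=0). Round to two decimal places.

Laspeyres price index uses base-period quantities as weights.
ΣP(t=1)·Q(t=0) = 33.65×14 + 24.50×33 + 7.55×10 + 1.47×263 + 1.22×349 = 471.1 + 808.5 + 75.5 + 386.61 + 425.78 = 2167.49
ΣP(t=0)·Q(t=0) = 39.42×14 + 23.67×33 + 8.79×10 + 1.23×263 + 1.08×349 = 551.88 + 781.11 + 87.9 + 323.49 + 376.92 = 2121.3
Index = 2167.49 / 2121.3 × 100 = 102.1774

102.18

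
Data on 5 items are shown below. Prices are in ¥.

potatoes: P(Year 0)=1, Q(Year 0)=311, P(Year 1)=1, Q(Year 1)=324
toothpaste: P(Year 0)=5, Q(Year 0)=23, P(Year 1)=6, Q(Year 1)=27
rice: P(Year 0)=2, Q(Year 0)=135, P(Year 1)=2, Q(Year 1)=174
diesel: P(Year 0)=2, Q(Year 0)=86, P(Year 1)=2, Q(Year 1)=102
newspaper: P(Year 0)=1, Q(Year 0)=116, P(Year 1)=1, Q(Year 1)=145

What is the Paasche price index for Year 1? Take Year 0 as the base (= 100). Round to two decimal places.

Paasche price index uses current-period quantities as weights.
ΣP(Year 1)·Q(Year 1) = 1×324 + 6×27 + 2×174 + 2×102 + 1×145 = 324 + 162 + 348 + 204 + 145 = 1183
ΣP(Year 0)·Q(Year 1) = 1×324 + 5×27 + 2×174 + 2×102 + 1×145 = 324 + 135 + 348 + 204 + 145 = 1156
Index = 1183 / 1156 × 100 = 102.3356

102.34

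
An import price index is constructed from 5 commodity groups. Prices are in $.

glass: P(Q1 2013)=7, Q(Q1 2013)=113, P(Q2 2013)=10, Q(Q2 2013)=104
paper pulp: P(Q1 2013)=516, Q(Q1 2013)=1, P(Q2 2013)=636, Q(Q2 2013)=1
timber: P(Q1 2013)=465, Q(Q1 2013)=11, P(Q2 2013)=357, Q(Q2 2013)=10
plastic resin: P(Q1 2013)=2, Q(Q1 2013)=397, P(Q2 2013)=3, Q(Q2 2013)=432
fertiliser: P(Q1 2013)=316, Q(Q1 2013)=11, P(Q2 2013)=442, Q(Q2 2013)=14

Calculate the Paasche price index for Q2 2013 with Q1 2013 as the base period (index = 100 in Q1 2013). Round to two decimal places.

113.84

Paasche price index uses current-period quantities as weights.
ΣP(Q2 2013)·Q(Q2 2013) = 10×104 + 636×1 + 357×10 + 3×432 + 442×14 = 1040 + 636 + 3570 + 1296 + 6188 = 12730
ΣP(Q1 2013)·Q(Q2 2013) = 7×104 + 516×1 + 465×10 + 2×432 + 316×14 = 728 + 516 + 4650 + 864 + 4424 = 11182
Index = 12730 / 11182 × 100 = 113.8437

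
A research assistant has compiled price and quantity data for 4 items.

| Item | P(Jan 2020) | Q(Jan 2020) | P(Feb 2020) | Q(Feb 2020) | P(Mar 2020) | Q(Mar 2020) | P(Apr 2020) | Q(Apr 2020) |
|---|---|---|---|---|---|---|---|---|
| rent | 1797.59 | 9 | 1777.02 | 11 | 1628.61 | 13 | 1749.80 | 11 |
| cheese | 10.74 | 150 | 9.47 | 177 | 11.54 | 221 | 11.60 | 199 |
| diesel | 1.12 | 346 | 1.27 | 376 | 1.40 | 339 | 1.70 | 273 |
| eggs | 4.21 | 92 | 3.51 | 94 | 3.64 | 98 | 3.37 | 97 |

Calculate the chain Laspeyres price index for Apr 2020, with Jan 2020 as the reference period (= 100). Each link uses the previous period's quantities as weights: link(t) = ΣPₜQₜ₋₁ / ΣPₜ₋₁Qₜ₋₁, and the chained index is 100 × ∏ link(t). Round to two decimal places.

Link Jan 2020→Feb 2020:
ΣP(Feb 2020)Q(Jan 2020) = 1777.02×9 + 9.47×150 + 1.27×346 + 3.51×92 = 15993.18 + 1420.5 + 439.42 + 322.92 = 18176.02
ΣP(Jan 2020)Q(Jan 2020) = 1797.59×9 + 10.74×150 + 1.12×346 + 4.21×92 = 16178.31 + 1611 + 387.52 + 387.32 = 18564.15
link = 18176.02/18564.15 = 0.979092
Link Feb 2020→Mar 2020:
ΣP(Mar 2020)Q(Feb 2020) = 1628.61×11 + 11.54×177 + 1.40×376 + 3.64×94 = 17914.71 + 2042.58 + 526.4 + 342.16 = 20825.85
ΣP(Feb 2020)Q(Feb 2020) = 1777.02×11 + 9.47×177 + 1.27×376 + 3.51×94 = 19547.22 + 1676.19 + 477.52 + 329.94 = 22030.87
link = 20825.85/22030.87 = 0.945303
Link Mar 2020→Apr 2020:
ΣP(Apr 2020)Q(Mar 2020) = 1749.80×13 + 11.60×221 + 1.70×339 + 3.37×98 = 22747.4 + 2563.6 + 576.3 + 330.26 = 26217.56
ΣP(Mar 2020)Q(Mar 2020) = 1628.61×13 + 11.54×221 + 1.40×339 + 3.64×98 = 21171.93 + 2550.34 + 474.6 + 356.72 = 24553.59
link = 26217.56/24553.59 = 1.067769
Chained index = 100 × 0.979092 × 0.945303 × 1.067769 = 98.8262

98.83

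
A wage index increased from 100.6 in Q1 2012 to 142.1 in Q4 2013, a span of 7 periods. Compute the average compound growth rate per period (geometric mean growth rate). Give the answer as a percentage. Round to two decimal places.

Growth factor = (142.1/100.6)^(1/7) = (1.412525)^(1/7) = 1.050577
Growth rate = 1.050577 − 1 = 0.050577 = 5.0577%

5.06%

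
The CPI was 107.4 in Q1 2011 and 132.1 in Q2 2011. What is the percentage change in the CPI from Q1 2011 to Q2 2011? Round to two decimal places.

23.00%

Change = (132.1 − 107.4) / 107.4 × 100
       = 24.7 / 107.4 × 100 = 22.9981%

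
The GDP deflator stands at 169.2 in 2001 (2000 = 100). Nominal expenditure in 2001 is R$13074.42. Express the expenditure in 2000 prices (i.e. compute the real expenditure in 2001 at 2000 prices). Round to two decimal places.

7727.20

Real = Nominal ÷ (Index/100) = 13074.42 ÷ (169.2/100)
     = 13074.42 ÷ 1.692 = 7727.1986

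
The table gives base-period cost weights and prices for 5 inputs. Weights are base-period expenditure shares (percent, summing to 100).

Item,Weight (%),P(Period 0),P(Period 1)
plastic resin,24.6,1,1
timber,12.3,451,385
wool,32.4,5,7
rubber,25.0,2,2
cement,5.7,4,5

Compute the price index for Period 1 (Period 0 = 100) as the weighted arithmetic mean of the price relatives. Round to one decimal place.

plastic resin: 24.6 × (1/1) = 24.6 × 1.000000 = 24.6000
timber: 12.3 × (385/451) = 12.3 × 0.853659 = 10.5000
wool: 32.4 × (7/5) = 32.4 × 1.400000 = 45.3600
rubber: 25.0 × (2/2) = 25.0 × 1.000000 = 25.0000
cement: 5.7 × (5/4) = 5.7 × 1.250000 = 7.1250
Index = Σ wᵢ·(p₁ᵢ/p₀ᵢ) = 24.6000 + 10.5000 + 45.3600 + 25.0000 + 7.1250 = 112.5850

112.6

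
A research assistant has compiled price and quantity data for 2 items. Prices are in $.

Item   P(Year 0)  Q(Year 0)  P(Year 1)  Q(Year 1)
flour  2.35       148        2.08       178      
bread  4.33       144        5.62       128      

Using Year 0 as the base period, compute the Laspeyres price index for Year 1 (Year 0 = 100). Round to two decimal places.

115.01

Laspeyres price index uses base-period quantities as weights.
ΣP(Year 1)·Q(Year 0) = 2.08×148 + 5.62×144 = 307.84 + 809.28 = 1117.12
ΣP(Year 0)·Q(Year 0) = 2.35×148 + 4.33×144 = 347.8 + 623.52 = 971.32
Index = 1117.12 / 971.32 × 100 = 115.0105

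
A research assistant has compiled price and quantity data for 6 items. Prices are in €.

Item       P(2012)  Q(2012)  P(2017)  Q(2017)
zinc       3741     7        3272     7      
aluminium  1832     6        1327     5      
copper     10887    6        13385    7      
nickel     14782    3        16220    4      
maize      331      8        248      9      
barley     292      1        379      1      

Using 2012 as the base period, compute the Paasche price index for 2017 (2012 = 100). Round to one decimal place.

109.6

Paasche price index uses current-period quantities as weights.
ΣP(2017)·Q(2017) = 3272×7 + 1327×5 + 13385×7 + 16220×4 + 248×9 + 379×1 = 22904 + 6635 + 93695 + 64880 + 2232 + 379 = 190725
ΣP(2012)·Q(2017) = 3741×7 + 1832×5 + 10887×7 + 14782×4 + 331×9 + 292×1 = 26187 + 9160 + 76209 + 59128 + 2979 + 292 = 173955
Index = 190725 / 173955 × 100 = 109.6404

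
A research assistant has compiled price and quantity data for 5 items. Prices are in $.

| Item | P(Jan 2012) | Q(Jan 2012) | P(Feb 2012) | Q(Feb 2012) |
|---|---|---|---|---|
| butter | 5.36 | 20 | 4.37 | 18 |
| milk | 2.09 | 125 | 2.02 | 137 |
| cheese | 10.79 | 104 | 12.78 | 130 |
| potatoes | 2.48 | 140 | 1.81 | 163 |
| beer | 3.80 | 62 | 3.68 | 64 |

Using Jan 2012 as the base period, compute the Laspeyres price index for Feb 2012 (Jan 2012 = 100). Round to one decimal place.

103.7

Laspeyres price index uses base-period quantities as weights.
ΣP(Feb 2012)·Q(Jan 2012) = 4.37×20 + 2.02×125 + 12.78×104 + 1.81×140 + 3.68×62 = 87.4 + 252.5 + 1329.12 + 253.4 + 228.16 = 2150.58
ΣP(Jan 2012)·Q(Jan 2012) = 5.36×20 + 2.09×125 + 10.79×104 + 2.48×140 + 3.80×62 = 107.2 + 261.25 + 1122.16 + 347.2 + 235.6 = 2073.41
Index = 2150.58 / 2073.41 × 100 = 103.7219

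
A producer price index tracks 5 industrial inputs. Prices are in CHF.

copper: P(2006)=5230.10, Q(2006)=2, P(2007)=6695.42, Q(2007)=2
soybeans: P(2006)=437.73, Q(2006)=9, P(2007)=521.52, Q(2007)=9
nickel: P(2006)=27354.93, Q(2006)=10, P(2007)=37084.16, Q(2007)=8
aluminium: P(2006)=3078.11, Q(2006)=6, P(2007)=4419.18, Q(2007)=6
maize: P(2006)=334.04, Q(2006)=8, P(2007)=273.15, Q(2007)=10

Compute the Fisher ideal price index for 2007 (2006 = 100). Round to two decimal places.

135.00

Laspeyres component (base-period weights):
ΣP(2007)Q(2006) = 6695.42×2 + 521.52×9 + 37084.16×10 + 4419.18×6 + 273.15×8 = 13390.84 + 4693.68 + 370841.6 + 26515.08 + 2185.2 = 417626.4
ΣP(2006)Q(2006) = 5230.10×2 + 437.73×9 + 27354.93×10 + 3078.11×6 + 334.04×8 = 10460.2 + 3939.57 + 273549.3 + 18468.66 + 2672.32 = 309090.05
L = 417626.4 / 309090.05 × 100 = 135.1148
Paasche component (current-period weights):
ΣP(2007)Q(2007) = 6695.42×2 + 521.52×9 + 37084.16×8 + 4419.18×6 + 273.15×10 = 13390.84 + 4693.68 + 296673.28 + 26515.08 + 2731.5 = 344004.38
ΣP(2006)Q(2007) = 5230.10×2 + 437.73×9 + 27354.93×8 + 3078.11×6 + 334.04×10 = 10460.2 + 3939.57 + 218839.44 + 18468.66 + 3340.4 = 255048.27
P = 344004.38 / 255048.27 × 100 = 134.8781
Fisher = √(L × P) = √(135.1148 × 134.8781) = 134.9964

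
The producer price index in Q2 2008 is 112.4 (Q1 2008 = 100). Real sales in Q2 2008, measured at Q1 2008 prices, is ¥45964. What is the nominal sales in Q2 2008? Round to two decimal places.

Nominal = Real × (Index/100) = 45964 × (112.4/100)
        = 45964 × 1.124 = 51663.5360

51663.54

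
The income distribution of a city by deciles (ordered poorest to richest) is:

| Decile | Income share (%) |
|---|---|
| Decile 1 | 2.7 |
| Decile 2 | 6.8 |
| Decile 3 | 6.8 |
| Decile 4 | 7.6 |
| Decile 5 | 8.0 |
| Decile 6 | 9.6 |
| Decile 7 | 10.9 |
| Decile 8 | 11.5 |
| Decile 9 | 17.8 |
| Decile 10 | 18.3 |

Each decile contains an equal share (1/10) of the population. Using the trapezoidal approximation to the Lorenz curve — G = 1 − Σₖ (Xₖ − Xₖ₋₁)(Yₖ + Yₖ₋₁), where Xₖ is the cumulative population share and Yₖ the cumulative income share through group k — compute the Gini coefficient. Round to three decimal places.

Cumulative income shares Yₖ: 0.0270, 0.0950, 0.1630, 0.2390, 0.3190, 0.4150, 0.5240, 0.6390, 0.8170, 1.0000
Σ (Xₖ−Xₖ₋₁)(Yₖ+Yₖ₋₁) = (1/10)(0.0270+0.0000) + (1/10)(0.0950+0.0270) + (1/10)(0.1630+0.0950) + (1/10)(0.2390+0.1630) + (1/10)(0.3190+0.2390) + (1/10)(0.4150+0.3190) + (1/10)(0.5240+0.4150) + (1/10)(0.6390+0.5240) + (1/10)(0.8170+0.6390) + (1/10)(1.0000+0.8170)
  = 0.0027 + 0.0122 + 0.0258 + 0.0402 + 0.0558 + 0.0734 + 0.0939 + 0.1163 + 0.1456 + 0.1817 = 0.7476
G = 1 − 0.7476 = 0.2524

0.252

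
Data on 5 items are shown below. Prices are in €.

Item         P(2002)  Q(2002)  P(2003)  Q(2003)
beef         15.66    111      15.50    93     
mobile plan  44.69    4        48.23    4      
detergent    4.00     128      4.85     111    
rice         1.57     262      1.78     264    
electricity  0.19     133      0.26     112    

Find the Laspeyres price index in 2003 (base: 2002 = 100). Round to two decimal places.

105.92

Laspeyres price index uses base-period quantities as weights.
ΣP(2003)·Q(2002) = 15.50×111 + 48.23×4 + 4.85×128 + 1.78×262 + 0.26×133 = 1720.5 + 192.92 + 620.8 + 466.36 + 34.58 = 3035.16
ΣP(2002)·Q(2002) = 15.66×111 + 44.69×4 + 4.00×128 + 1.57×262 + 0.19×133 = 1738.26 + 178.76 + 512 + 411.34 + 25.27 = 2865.63
Index = 3035.16 / 2865.63 × 100 = 105.9160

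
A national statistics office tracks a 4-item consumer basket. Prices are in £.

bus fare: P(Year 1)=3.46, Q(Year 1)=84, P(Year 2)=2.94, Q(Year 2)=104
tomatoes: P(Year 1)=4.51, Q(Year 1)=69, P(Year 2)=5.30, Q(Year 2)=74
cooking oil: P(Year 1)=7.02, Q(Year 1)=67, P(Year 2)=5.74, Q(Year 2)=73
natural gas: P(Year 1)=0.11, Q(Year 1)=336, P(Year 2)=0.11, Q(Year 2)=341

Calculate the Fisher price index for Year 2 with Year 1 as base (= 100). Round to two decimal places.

93.04

Laspeyres component (base-period weights):
ΣP(Year 2)Q(Year 1) = 2.94×84 + 5.30×69 + 5.74×67 + 0.11×336 = 246.96 + 365.7 + 384.58 + 36.96 = 1034.2
ΣP(Year 1)Q(Year 1) = 3.46×84 + 4.51×69 + 7.02×67 + 0.11×336 = 290.64 + 311.19 + 470.34 + 36.96 = 1109.13
L = 1034.2 / 1109.13 × 100 = 93.2443
Paasche component (current-period weights):
ΣP(Year 2)Q(Year 2) = 2.94×104 + 5.30×74 + 5.74×73 + 0.11×341 = 305.76 + 392.2 + 419.02 + 37.51 = 1154.49
ΣP(Year 1)Q(Year 2) = 3.46×104 + 4.51×74 + 7.02×73 + 0.11×341 = 359.84 + 333.74 + 512.46 + 37.51 = 1243.55
P = 1154.49 / 1243.55 × 100 = 92.8382
Fisher = √(L × P) = √(93.2443 × 92.8382) = 93.0410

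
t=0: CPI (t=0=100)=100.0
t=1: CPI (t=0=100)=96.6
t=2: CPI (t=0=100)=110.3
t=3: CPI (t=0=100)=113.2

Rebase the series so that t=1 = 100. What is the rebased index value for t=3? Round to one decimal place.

Rebased(t=3) = 113.2 / 96.6 × 100 = 117.1843

117.2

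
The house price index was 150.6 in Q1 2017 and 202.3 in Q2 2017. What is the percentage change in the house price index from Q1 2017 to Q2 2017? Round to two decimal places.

34.33%

Change = (202.3 − 150.6) / 150.6 × 100
       = 51.7 / 150.6 × 100 = 34.3293%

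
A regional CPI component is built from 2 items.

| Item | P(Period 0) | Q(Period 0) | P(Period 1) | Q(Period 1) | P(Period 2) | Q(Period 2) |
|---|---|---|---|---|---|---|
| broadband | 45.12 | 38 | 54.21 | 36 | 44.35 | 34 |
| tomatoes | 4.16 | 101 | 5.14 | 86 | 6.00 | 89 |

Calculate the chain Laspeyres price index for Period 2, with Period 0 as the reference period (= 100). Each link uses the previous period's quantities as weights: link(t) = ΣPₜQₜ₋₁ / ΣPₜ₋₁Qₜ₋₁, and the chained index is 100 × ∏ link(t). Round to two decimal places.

106.63

Link Period 0→Period 1:
ΣP(Period 1)Q(Period 0) = 54.21×38 + 5.14×101 = 2059.98 + 519.14 = 2579.12
ΣP(Period 0)Q(Period 0) = 45.12×38 + 4.16×101 = 1714.56 + 420.16 = 2134.72
link = 2579.12/2134.72 = 1.208177
Link Period 1→Period 2:
ΣP(Period 2)Q(Period 1) = 44.35×36 + 6.00×86 = 1596.6 + 516 = 2112.6
ΣP(Period 1)Q(Period 1) = 54.21×36 + 5.14×86 = 1951.56 + 442.04 = 2393.6
link = 2112.6/2393.6 = 0.882604
Chained index = 100 × 1.208177 × 0.882604 = 106.6342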